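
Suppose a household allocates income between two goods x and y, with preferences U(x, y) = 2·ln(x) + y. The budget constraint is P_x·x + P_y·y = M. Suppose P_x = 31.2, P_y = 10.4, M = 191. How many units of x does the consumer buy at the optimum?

So x*(P_x,P_y) = 2·P_y/P_x, independent of income; and y* = (M − 2·P_y)/P_y.
At the given prices: x* = 2·10.4/31.2 = 0.6667.

x* = 0.6667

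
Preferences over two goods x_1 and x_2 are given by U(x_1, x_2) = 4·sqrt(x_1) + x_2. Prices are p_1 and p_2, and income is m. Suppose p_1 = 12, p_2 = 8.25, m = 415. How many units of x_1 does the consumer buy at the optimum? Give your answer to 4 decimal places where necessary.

Utility is quasi-linear in x_2; the FOC for x_1 is 2/√x_1 = p_1/p_2.
Thus x_1* = (2·p_2/p_1)² — independent of m — with the rest of income spent on x_2.
Plugging in: x_1* = (2·8.25/12)² = 1.8906.

x_1* = 1.8906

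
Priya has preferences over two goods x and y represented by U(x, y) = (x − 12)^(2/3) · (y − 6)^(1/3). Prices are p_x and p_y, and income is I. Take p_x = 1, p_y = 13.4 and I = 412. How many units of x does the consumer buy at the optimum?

Substituting into the budget: x* = 12 + 2/3·(I − 12·p_x − 6·p_y)/p_x, and y* = 6 + 1/3·(…)/p_y.
Discretionary income = 412 − 12·1 − 6·13.4 = 319.6; x* = 12 + 2/3·319.6/1 = 225.0667.

x* = 225.0667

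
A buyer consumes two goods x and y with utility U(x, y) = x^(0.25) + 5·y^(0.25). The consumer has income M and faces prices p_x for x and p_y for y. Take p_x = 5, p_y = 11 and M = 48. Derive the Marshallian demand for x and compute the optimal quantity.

x* = 1.2675

From the CES first-order condition, (1/5)·(y/x)^(0.75) = p_x/p_y.
Solve for the ratio: y/x = [5·p_x/p_y]^(4/3).
Substitute y = (y/x)·x into the budget: x* = M/(p_x + p_y·(y/x)).
Numerically y/x = 2.988109, so x* = 48/(5 + 11·2.988109) = 1.2675.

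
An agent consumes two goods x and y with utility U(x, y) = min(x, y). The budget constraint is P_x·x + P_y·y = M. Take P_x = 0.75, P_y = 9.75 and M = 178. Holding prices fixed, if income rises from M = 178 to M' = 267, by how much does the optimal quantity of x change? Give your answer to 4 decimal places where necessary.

Δx* = 8.4762

Here 0.75 + 9.75 = 10.5, giving x* = 16.9524.
At M' = 267: x* = 25.4286. Change: 25.4286 − 16.9524 = 8.4762.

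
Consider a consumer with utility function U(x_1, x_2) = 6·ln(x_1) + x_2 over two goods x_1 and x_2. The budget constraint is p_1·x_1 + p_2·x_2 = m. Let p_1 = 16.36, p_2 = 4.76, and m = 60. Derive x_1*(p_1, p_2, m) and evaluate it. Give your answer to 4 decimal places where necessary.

x_1* = 1.7457

Set MRS = p_1/p_2: (6/x_1)/1 = p_1/p_2.
So x_1*(p_1,p_2) = 6·p_2/p_1, independent of income; and x_2* = (m − 6·p_2)/p_2.
At the given prices: x_1* = 6·4.76/16.36 = 1.7457.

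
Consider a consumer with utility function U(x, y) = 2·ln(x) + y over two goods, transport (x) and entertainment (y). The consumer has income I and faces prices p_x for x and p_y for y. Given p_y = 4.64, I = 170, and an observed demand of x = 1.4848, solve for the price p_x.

Set MRS = p_x/p_y: (2/x)/1 = p_x/p_y.
So x*(p_x,p_y) = 2·p_y/p_x, independent of income; and y* = (I − 2·p_y)/p_y.
Set x* = 1.4848 in the demand function and solve for p_x: p_x = 6.25.

p_x = 6.25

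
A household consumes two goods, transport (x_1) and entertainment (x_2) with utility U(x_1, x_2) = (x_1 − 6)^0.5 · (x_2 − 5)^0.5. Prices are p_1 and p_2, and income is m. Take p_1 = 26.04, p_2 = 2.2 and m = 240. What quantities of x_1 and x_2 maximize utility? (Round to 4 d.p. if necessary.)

x_1* = 7.3971, x_2* = 21.5364

Let x_1' = x_1−6, x_2' = x_2−5. MRS = x_2'/x_1' = p_1/p_2.
Substituting into the budget: x_1* = 6 + 0.5·(m − 6·p_1 − 5·p_2)/p_1, and x_2* = 5 + 0.5·(…)/p_2.
Discretionary income = 240 − 6·26.04 − 5·2.2 = 72.76; x_1* = 6 + 0.5·72.76/26.04 = 7.3971; x_2* = 5 + 0.5·72.76/2.2 = 21.5364.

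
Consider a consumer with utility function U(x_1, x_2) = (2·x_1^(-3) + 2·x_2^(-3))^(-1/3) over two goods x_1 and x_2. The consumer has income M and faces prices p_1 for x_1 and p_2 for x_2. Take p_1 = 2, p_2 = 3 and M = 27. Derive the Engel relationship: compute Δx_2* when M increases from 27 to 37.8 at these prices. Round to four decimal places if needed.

Δx_2* = 2.0716

MU_x_1 ∝ 2·x_1^(-4), MU_x_2 ∝ 2·x_2^(-4), so MRS = (x_2/x_1)^(4) = p_1/p_2.
Solve for the ratio: x_2/x_1 = [p_1/p_2]^(0.25).
Substitute x_2 = (x_2/x_1)·x_1 into the budget: x_1* = M/(p_1 + p_2·(x_2/x_1)).
Numerically x_2/x_1 = 0.903602, so x_1* = 27/(2 + 3·0.903602) = 5.7315 and x_2* = 0.903602·5.7315 = 5.179.
At M' = 37.8: x_2* = 7.2506. Change: 7.2506 − 5.179 = 2.0716.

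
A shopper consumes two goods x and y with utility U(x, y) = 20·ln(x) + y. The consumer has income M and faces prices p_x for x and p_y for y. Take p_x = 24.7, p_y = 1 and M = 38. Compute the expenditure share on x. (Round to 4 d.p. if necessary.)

Set MRS = p_x/p_y: (20/x)/1 = p_x/p_y.
So x*(p_x,p_y) = 20·p_y/p_x, independent of income; and y* = (M − 20·p_y)/p_y.
At the given prices: x* = 20·1/24.7 = 0.8097, and y* = 18.
Expenditure on x: 24.7·0.8097 = 20; share = 0.5263.

share on x = 0.5263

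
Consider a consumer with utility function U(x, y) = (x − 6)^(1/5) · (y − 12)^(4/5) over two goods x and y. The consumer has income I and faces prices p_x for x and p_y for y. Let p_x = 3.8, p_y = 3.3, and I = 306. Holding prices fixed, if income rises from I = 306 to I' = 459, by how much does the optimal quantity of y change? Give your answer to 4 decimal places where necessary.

Δy* = 37.0909

Let x' = x−6, y' = y−12. MRS = (1/4)·y'/x' = p_x/p_y.
After buying the subsistence bundle (6, 12), a share 0.2 of the remaining income goes to x: x* = 6 + 0.2·(I − 6p_x − 12p_y)/p_x.
Discretionary income = 306 − 6·3.8 − 12·3.3 = 243.6; y* = 12 + 0.8·243.6/3.3 = 71.0545.
At I' = 459: y* = 108.1455. Change: 108.1455 − 71.0545 = 37.0909.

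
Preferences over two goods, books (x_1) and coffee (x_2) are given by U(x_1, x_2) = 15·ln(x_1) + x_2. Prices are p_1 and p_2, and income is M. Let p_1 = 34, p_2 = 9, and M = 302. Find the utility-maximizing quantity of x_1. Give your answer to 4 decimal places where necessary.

At the given prices: x_1* = 15·9/34 = 3.9706.

x_1* = 3.9706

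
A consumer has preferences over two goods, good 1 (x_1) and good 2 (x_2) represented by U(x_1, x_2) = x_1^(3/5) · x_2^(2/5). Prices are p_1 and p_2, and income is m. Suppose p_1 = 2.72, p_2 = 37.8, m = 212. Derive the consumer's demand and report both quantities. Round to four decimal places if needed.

MU_x_1/MU_x_2 = (0.6·x_2)/(0.4·x_1); tangency sets this equal to p_1/p_2.
Rearranging, p_2·x_2 = (2/3)·p_1·x_1. Substituting into the budget gives p_1·x_1·(1 + (2/3)) = m.
Demand: x_1*(p_1,p_2,m) = 0.6·m/p_1 and x_2* = 0.4·m/p_2.
At p_1=2.72, p_2=37.8, m=212: x_1* = 0.6·212/2.72 = 46.7647, x_2* = 2.2434.

x_1* = 46.7647, x_2* = 2.2434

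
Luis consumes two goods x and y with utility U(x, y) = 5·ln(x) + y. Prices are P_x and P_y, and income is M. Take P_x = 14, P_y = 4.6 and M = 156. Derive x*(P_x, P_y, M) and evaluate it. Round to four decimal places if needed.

x* = 1.6429

Set MRS = P_x/P_y: (5/x)/1 = P_x/P_y.
So x*(P_x,P_y) = 5·P_y/P_x, independent of income; and y* = (M − 5·P_y)/P_y.
At the given prices: x* = 5·4.6/14 = 1.6429.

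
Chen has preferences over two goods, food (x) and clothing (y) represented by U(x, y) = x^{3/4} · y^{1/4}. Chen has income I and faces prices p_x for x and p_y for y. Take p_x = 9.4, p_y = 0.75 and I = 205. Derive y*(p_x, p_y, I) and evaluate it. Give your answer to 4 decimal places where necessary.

y* = 68.3333

At p_x=9.4, p_y=0.75, I=205: y* = 0.25·205/0.75 = 68.3333.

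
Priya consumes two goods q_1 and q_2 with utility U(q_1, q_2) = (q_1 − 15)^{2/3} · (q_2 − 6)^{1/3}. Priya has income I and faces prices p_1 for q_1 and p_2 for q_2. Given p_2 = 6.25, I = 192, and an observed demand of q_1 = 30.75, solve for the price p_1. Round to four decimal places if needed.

This is Cobb-Douglas in (q_1−15, q_2−6): tangency gives 2/3·p_2·(q_2−6) = 1/3·p_1·(q_1−15).
After buying the subsistence bundle (15, 6), a share 2/3 of the remaining income goes to q_1: q_1* = 15 + 2/3·(I − 15p_1 − 6p_2)/p_1.
Set q_1* = 30.75 in the demand function and solve for p_1: p_1 = 4.

p_1 = 4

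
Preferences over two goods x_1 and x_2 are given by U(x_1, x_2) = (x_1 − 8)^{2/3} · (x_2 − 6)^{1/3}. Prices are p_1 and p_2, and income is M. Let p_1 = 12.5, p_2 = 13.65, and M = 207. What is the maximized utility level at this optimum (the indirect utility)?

V = 1.0318

MRS = 2·(x_2−6)/(x_1−8). Tangency with p_1/p_2 gives x_2−6 = (1/2)·(p_1/p_2)·(x_1−8).
After buying the subsistence bundle (8, 6), a share 2/3 of the remaining income goes to x_1: x_1* = 8 + 2/3·(M − 8p_1 − 6p_2)/p_1.
Discretionary income = 207 − 8·12.5 − 6·13.65 = 25.1; x_1* = 8 + 2/3·25.1/12.5 = 9.3387; x_2* = 6 + 1/3·25.1/13.65 = 6.6129.
Utility at the optimum: U(9.3387, 6.6129) = 1.0318.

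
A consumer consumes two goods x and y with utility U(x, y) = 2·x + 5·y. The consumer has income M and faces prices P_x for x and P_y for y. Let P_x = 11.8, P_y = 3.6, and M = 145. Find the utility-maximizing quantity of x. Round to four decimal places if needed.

x* = 0

y gives more utility per dollar, so spend all income on y: y* = M/P_y, x* = 0.
Numerically: x* = 0, y* = 40.2778.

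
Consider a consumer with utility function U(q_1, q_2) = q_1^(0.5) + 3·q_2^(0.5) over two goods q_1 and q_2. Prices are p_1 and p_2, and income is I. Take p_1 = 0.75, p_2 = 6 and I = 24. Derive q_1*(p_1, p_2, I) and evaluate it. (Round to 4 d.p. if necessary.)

q_1* = 15.0588

MRS = MU_q_1/MU_q_2 = (1/3)·(q_2/q_1)^(0.5). Set equal to p_1/p_2.
Solve for the ratio: q_2/q_1 = [3·p_1/p_2]^(2).
With the ratio pinned down, the budget gives q_1* = I/(p_1 + p_2·(q_2/q_1)) and q_2* = (q_2/q_1)·q_1*.
Numerically q_2/q_1 = 0.140625, so q_1* = 24/(0.75 + 6·0.140625) = 15.0588.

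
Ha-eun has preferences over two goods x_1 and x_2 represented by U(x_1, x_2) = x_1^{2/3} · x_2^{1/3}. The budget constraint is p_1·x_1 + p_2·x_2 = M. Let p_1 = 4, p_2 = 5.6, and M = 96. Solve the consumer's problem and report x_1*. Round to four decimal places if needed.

x_1* = 16

Tangency: MRS = 2·x_2/x_1 = p_1/p_2.
Rearranging, p_2·x_2 = (1/2)·p_1·x_1. Substituting into the budget gives p_1·x_1·(1 + (1/2)) = M.
Demand: x_1*(p_1,p_2,M) = 2/3·M/p_1 and x_2* = 1/3·M/p_2.
At p_1=4, p_2=5.6, M=96: x_1* = 2/3·96/4 = 16.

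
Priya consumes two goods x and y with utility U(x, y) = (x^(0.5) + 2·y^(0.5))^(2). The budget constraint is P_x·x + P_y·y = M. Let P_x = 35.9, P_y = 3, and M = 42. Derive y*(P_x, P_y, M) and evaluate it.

MRS = MU_x/MU_y = (1/2)·(y/x)^(0.5). Set equal to P_x/P_y.
Solve for the ratio: y/x = [2·P_x/P_y]^(2).
Substitute y = (y/x)·x into the budget: x* = M/(P_x + P_y·(y/x)).
Numerically y/x = 572.804444, so x* = 42/(35.9 + 3·572.804444) = 0.0239 and y* = 572.804444·0.0239 = 13.7135.

y* = 13.7135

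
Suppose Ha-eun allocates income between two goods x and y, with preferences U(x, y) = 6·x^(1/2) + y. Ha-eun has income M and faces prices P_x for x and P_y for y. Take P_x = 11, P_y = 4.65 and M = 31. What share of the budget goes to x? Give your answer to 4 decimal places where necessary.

MU_x = 3/√x, MU_y = 1. Tangency: 3/√x = P_x/P_y.
Thus x* = (3·P_y/P_x)² — independent of M — with the rest of income spent on y.
Plugging in: x* = (3·4.65/11)² = 1.6083, y* = 2.8621.
Expenditure on x: 11·1.6083 = 17.6911; share = 0.5707.

share on x = 0.5707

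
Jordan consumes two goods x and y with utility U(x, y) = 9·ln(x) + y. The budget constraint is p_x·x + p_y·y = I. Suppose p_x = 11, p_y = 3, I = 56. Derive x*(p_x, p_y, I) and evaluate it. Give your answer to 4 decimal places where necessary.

Set MRS = p_x/p_y: (9/x)/1 = p_x/p_y.
So x*(p_x,p_y) = 9·p_y/p_x, independent of income; and y* = (I − 9·p_y)/p_y.
At the given prices: x* = 9·3/11 = 2.4545.

x* = 2.4545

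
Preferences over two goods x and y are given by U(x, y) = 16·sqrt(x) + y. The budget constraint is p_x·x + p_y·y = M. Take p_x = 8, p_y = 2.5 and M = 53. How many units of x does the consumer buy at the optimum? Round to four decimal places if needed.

x* = 6.25

Utility is quasi-linear in y; the FOC for x is 8/√x = p_x/p_y.
Thus x* = (8·p_y/p_x)² — independent of M — with the rest of income spent on y.
Plugging in: x* = (8·2.5/8)² = 6.25.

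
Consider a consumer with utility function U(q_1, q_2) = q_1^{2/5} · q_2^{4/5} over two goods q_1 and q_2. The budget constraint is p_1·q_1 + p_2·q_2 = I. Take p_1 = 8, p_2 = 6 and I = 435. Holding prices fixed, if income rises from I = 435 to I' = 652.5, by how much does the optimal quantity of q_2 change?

Δq_2* = 24.1667

The MRS is (1/2)·q_2/q_1. Set MRS = p_1/p_2.
So 0.4·p_2·q_2 = 0.8·p_1·q_1; combined with the budget, a share 1/3 of income goes to q_1.
Demand: q_1*(p_1,p_2,I) = 1/3·I/p_1 and q_2* = 2/3·I/p_2.
At p_1=8, p_2=6, I=435: q_2* = 2/3·435/6 = 48.3333.
At I' = 652.5: q_2* = 72.5. Change: 72.5 − 48.3333 = 24.1667.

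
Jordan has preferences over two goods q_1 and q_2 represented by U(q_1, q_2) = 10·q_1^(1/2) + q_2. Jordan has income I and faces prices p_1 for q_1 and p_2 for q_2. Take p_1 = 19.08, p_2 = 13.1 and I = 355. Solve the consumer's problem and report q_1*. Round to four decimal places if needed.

Solve: √q_1 = 5·p_2/p_1, so q_1*(p_1,p_2) = (5·p_2/p_1)², and q_2* = (I − p_1·q_1*)/p_2.
Plugging in: q_1* = (5·13.1/19.08)² = 11.7849.

q_1* = 11.7849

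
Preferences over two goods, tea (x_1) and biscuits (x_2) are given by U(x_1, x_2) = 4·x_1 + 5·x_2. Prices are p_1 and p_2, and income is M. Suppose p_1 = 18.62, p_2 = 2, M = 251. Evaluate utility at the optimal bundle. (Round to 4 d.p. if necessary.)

Linear utility — the consumer picks whichever good has higher MU/price: 4/18.62 = 0.2148 vs 5/2 = 2.5.
x_2 gives more utility per dollar, so spend all income on x_2: x_2* = M/p_2, x_1* = 0.
Numerically: x_1* = 0, x_2* = 125.5.
Utility at the optimum: U(0, 125.5) = 627.5.

V = 627.5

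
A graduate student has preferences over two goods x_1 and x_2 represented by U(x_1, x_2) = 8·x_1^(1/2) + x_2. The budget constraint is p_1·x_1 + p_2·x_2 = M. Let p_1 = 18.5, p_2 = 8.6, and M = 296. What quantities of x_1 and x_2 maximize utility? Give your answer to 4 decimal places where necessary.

x_1* = 3.4576, x_2* = 26.9808

MU_x_1 = 4/√x_1, MU_x_2 = 1. Tangency: 4/√x_1 = p_1/p_2.
Thus x_1* = (4·p_2/p_1)² — independent of M — with the rest of income spent on x_2.
Plugging in: x_1* = (4·8.6/18.5)² = 3.4576, x_2* = 26.9808.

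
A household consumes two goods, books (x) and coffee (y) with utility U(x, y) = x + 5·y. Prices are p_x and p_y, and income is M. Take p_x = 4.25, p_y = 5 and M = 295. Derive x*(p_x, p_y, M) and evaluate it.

x* = 0

Linear utility — the consumer picks whichever good has higher MU/price: 1/4.25 = 0.2353 vs 5/5 = 1.
y gives more utility per dollar, so spend all income on y: y* = M/p_y, x* = 0.
Numerically: x* = 0, y* = 59.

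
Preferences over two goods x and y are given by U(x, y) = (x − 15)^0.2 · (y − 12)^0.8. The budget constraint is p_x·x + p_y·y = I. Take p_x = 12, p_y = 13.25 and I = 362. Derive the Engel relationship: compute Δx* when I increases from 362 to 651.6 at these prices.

Δx* = 4.8267

This is Cobb-Douglas in (x−15, y−12): tangency gives 0.2·p_y·(y−12) = 0.8·p_x·(x−15).
After buying the subsistence bundle (15, 12), a share 0.2 of the remaining income goes to x: x* = 15 + 0.2·(I − 15p_x − 12p_y)/p_x.
Discretionary income = 362 − 15·12 − 12·13.25 = 23; x* = 15 + 0.2·23/12 = 15.3833.
At I' = 651.6: x* = 20.21. Change: 20.21 − 15.3833 = 4.8267.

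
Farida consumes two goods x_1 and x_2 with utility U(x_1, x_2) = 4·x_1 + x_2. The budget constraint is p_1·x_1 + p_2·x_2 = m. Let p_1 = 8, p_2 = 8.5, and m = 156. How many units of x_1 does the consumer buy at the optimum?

x_1* = 19.5

Linear utility — the consumer picks whichever good has higher MU/price: 4/8 = 0.5 vs 1/8.5 = 0.1176.
x_1 gives more utility per dollar, so spend all income on x_1: x_1* = m/p_1, x_2* = 0.
Numerically: x_1* = 19.5, x_2* = 0.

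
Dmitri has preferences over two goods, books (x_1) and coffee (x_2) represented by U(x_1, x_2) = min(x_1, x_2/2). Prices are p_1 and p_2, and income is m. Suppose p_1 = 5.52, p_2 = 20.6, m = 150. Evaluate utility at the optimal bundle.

V = 3.2106

With perfect complements, no substitution: consume in ratio x_1:x_2 = 1:2.
Budget: p_1·x_1 + p_2·2·x_1 = m, so (p_1 + 2·p_2)·x_1 = m.
Demand: x_1*(p_1,p_2,m) = m/(p_1 + 2·p_2), x_2* = 2·m/(p_1 + 2·p_2).
Here 5.52 + 2·20.6 = 46.72, giving x_1* = 3.2106 and x_2* = 6.4212.
Utility at the optimum: U(3.2106, 6.4212) = 3.2106.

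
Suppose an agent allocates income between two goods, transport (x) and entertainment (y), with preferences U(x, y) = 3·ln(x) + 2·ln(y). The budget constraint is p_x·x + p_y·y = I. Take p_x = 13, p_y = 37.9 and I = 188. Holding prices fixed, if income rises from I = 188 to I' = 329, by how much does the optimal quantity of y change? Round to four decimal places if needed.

Δy* = 1.4881

The MRS is (3/2)·y/x. Set MRS = p_x/p_y.
Rearranging, p_y·y = (2/3)·p_x·x. Substituting into the budget gives p_x·x·(1 + (2/3)) = I.
Demand: x*(p_x,p_y,I) = 0.6·I/p_x and y* = 0.4·I/p_y.
At p_x=13, p_y=37.9, I=188: y* = 0.4·188/37.9 = 1.9842.
At I' = 329: y* = 3.4723. Change: 3.4723 − 1.9842 = 1.4881.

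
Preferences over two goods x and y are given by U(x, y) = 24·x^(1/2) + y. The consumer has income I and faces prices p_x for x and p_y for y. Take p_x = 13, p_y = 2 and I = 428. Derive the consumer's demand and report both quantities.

x* = 3.4083, y* = 191.8462

Set MRS = p_x/p_y: 12·x^(−1/2) = p_x/p_y.
Thus x* = (12·p_y/p_x)² — independent of I — with the rest of income spent on y.
Plugging in: x* = (12·2/13)² = 3.4083, y* = 191.8462.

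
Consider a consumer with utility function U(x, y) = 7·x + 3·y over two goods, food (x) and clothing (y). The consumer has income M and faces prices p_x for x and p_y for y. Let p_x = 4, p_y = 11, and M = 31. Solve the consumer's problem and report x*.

x* = 7.75

Linear utility — the consumer picks whichever good has higher MU/price: 7/4 = 1.75 vs 3/11 = 0.2727.
x gives more utility per dollar, so spend all income on x: x* = M/p_x, y* = 0.
Numerically: x* = 7.75, y* = 0.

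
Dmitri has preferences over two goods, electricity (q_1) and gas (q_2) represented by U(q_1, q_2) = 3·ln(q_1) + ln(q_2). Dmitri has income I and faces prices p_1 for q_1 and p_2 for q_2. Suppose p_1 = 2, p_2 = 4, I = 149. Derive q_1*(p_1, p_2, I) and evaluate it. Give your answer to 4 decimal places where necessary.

Demand: q_1*(p_1,p_2,I) = 0.75·I/p_1 and q_2* = 0.25·I/p_2.
At p_1=2, p_2=4, I=149: q_1* = 0.75·149/2 = 55.875.

q_1* = 55.875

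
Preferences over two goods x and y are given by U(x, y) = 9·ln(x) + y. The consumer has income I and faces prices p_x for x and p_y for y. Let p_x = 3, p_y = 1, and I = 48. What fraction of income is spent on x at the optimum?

share on x = 0.1875

So x*(p_x,p_y) = 9·p_y/p_x, independent of income; and y* = (I − 9·p_y)/p_y.
At the given prices: x* = 9·1/3 = 3, and y* = 39.
Expenditure on x: 3·3 = 9; share = 0.1875.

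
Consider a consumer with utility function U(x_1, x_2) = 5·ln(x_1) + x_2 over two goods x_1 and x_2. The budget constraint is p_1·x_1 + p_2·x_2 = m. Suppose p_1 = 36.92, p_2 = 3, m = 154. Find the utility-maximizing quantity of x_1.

x_1* = 0.4063

Set MRS = p_1/p_2: (5/x_1)/1 = p_1/p_2.
So x_1*(p_1,p_2) = 5·p_2/p_1, independent of income; and x_2* = (m − 5·p_2)/p_2.
At the given prices: x_1* = 5·3/36.92 = 0.4063.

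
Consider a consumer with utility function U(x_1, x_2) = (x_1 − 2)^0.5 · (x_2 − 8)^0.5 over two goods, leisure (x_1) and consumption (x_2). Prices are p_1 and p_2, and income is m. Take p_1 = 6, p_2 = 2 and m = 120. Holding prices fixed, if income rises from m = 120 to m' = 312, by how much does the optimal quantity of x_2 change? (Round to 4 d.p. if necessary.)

MRS = (x_2−8)/(x_1−2). Tangency with p_1/p_2 gives x_2−8 = (p_1/p_2)·(x_1−2).
After buying the subsistence bundle (2, 8), a share 0.5 of the remaining income goes to x_1: x_1* = 2 + 0.5·(m − 2p_1 − 8p_2)/p_1.
Discretionary income = 120 − 2·6 − 8·2 = 92; x_2* = 8 + 0.5·92/2 = 31.
At m' = 312: x_2* = 79. Change: 79 − 31 = 48.

Δx_2* = 48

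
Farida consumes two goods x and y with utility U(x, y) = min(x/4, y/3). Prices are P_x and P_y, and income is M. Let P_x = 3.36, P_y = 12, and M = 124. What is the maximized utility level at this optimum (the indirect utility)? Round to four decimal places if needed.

Leontief preferences: the optimum is at the kink where x/4 = y/3, i.e. y = (3/4)·x.
Budget: P_x·x + P_y·(3/4)·x = M, so (4·P_x + 3·P_y)·x = 4·M.
Demand: x*(P_x,P_y,M) = 4·M/(4·P_x + 3·P_y), y* = 3·M/(4·P_x + 3·P_y).
Here 4·3.36 + 3·12 = 49.44, giving x* = 10.0324 and y* = 7.5243.
Utility at the optimum: U(10.0324, 7.5243) = 2.5081.

V = 2.5081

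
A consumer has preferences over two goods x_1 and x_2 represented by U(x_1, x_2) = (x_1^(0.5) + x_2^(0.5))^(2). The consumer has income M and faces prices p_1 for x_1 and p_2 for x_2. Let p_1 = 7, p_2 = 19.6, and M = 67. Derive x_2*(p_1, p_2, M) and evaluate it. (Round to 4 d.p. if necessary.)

MRS = MU_x_1/MU_x_2 = (x_2/x_1)^(0.5). Set equal to p_1/p_2.
Solve for the ratio: x_2/x_1 = [p_1/p_2]^(2).
With the ratio pinned down, the budget gives x_1* = M/(p_1 + p_2·(x_2/x_1)) and x_2* = (x_2/x_1)·x_1*.
Numerically x_2/x_1 = 0.127551, so x_1* = 67/(7 + 19.6·0.127551) = 7.0526 and x_2* = 0.127551·7.0526 = 0.8996.

x_2* = 0.8996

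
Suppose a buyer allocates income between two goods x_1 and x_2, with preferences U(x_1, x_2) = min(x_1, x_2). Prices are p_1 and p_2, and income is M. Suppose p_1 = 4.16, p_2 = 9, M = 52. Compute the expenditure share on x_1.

Here 4.16 + 9 = 13.16, giving x_1* = 3.9514 and x_2* = 3.9514.
Expenditure on x_1: 4.16·3.9514 = 16.4377; share = 0.3161.

share on x_1 = 0.3161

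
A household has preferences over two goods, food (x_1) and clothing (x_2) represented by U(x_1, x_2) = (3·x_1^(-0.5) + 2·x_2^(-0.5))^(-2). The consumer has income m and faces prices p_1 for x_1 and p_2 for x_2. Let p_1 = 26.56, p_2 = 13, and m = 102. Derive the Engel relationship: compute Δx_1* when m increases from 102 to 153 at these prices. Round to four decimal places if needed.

MU_x_1 ∝ 3·x_1^(-1.5), MU_x_2 ∝ 2·x_2^(-1.5), so MRS = (3/2)·(x_2/x_1)^(1.5) = p_1/p_2.
Solve for the ratio: x_2/x_1 = [(2/3)·p_1/p_2]^(2/3).
With the ratio pinned down, the budget gives x_1* = m/(p_1 + p_2·(x_2/x_1)) and x_2* = (x_2/x_1)·x_1*.
Numerically x_2/x_1 = 1.228747, so x_1* = 102/(26.56 + 13·1.228747) = 2.3981.
At m' = 153: x_1* = 3.5971. Change: 3.5971 − 2.3981 = 1.199.

Δx_1* = 1.199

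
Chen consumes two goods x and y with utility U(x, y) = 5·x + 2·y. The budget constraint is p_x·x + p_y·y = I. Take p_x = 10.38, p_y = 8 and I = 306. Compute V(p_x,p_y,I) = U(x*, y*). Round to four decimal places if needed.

Perfect substitutes: compare marginal utility per dollar. 5/p_x vs 2/p_y → 0.4817 vs 0.25.
x gives more utility per dollar, so spend all income on x: x* = I/p_x, y* = 0.
Numerically: x* = 29.4798, y* = 0.
Utility at the optimum: U(29.4798, 0) = 147.3988.

V = 147.3988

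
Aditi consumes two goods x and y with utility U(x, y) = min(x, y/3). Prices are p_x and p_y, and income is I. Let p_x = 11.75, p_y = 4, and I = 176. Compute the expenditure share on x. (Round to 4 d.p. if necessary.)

Leontief preferences: the optimum is at the kink where x/1 = y/3, i.e. y = 3·x.
Budget: p_x·x + p_y·3·x = I, so (p_x + 3·p_y)·x = I.
Demand: x*(p_x,p_y,I) = I/(p_x + 3·p_y), y* = 3·I/(p_x + 3·p_y).
Here 11.75 + 3·4 = 23.75, giving x* = 7.4105 and y* = 22.2316.
Expenditure on x: 11.75·7.4105 = 87.0737; share = 0.4947.

share on x = 0.4947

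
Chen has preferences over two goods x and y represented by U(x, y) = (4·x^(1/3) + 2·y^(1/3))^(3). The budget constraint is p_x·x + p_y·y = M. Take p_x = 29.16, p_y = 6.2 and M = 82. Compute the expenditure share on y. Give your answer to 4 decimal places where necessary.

share on y = 0.434

MRS = MU_x/MU_y = 2·(y/x)^(2/3). Set equal to p_x/p_y.
Hence y/x = ((1/2)·p_x/p_y)^(1/(2/3)), i.e. raised to the 1.5 power.
Substitute y = (y/x)·x into the budget: x* = M/(p_x + p_y·(y/x)).
Numerically y/x = 3.606191, so x* = 82/(29.16 + 6.2·3.606191) = 1.5917 and y* = 3.606191·1.5917 = 5.7398.
Expenditure on y: 6.2·5.7398 = 35.5871; share = 0.434.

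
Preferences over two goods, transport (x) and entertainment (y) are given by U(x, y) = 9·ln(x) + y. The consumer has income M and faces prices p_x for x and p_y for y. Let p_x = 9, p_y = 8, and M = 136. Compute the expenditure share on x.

share on x = 0.5294

MU_x = 9/x, MU_y = 1. Tangency: 9/x = p_x/p_y.
So x*(p_x,p_y) = 9·p_y/p_x, independent of income; and y* = (M − 9·p_y)/p_y.
At the given prices: x* = 9·8/9 = 8, and y* = 8.
Expenditure on x: 9·8 = 72; share = 0.5294.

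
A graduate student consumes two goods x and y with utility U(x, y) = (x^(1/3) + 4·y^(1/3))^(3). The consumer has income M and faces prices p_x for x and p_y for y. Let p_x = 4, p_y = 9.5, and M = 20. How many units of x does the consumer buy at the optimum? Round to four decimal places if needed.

MU_x ∝ x^(-2/3), MU_y ∝ 4·y^(-2/3), so MRS = (1/4)·(y/x)^(2/3) = p_x/p_y.
Solve for the ratio: y/x = [4·p_x/p_y]^(1.5).
With the ratio pinned down, the budget gives x* = M/(p_x + p_y·(y/x)) and y* = (y/x)·x*.
Numerically y/x = 2.18572, so x* = 20/(4 + 9.5·2.18572) = 0.8076.

x* = 0.8076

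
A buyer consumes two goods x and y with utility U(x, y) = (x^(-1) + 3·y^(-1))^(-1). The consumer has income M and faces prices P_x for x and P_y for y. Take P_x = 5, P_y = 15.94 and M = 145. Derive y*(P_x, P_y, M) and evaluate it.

MU_x ∝ x^(-2), MU_y ∝ 3·y^(-2), so MRS = (1/3)·(y/x)^(2) = P_x/P_y.
Solve for the ratio: y/x = [3·P_x/P_y]^(0.5).
With the ratio pinned down, the budget gives x* = M/(P_x + P_y·(y/x)) and y* = (y/x)·x*.
Numerically y/x = 0.970066, so x* = 145/(5 + 15.94·0.970066) = 7.086 and y* = 0.970066·7.086 = 6.8739.

y* = 6.8739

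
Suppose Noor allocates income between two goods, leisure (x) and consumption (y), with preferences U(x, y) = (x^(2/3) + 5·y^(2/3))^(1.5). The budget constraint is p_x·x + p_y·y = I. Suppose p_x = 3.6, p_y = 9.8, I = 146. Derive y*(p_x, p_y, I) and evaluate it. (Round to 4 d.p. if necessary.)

MRS = MU_x/MU_y = (1/5)·(y/x)^(1/3). Set equal to p_x/p_y.
Solve for the ratio: y/x = [5·p_x/p_y]^(3).
With the ratio pinned down, the budget gives x* = I/(p_x + p_y·(y/x)) and y* = (y/x)·x*.
Numerically y/x = 6.196398, so x* = 146/(3.6 + 9.8·6.196398) = 2.2697 and y* = 6.196398·2.2697 = 14.0642.

y* = 14.0642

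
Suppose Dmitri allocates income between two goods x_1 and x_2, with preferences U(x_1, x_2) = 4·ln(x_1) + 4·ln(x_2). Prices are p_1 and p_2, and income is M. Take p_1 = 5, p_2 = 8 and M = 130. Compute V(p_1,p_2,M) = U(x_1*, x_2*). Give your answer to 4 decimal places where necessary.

V = 18.6396

At p_1=5, p_2=8, M=130: x_1* = 0.5·130/5 = 13, x_2* = 8.125.
Utility at the optimum: U(13, 8.125) = 18.6396.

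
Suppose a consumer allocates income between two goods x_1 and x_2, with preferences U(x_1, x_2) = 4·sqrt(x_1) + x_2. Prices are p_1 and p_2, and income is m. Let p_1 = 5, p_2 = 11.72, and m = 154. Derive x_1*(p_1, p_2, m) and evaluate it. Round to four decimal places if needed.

x_1* = 21.9773

Utility is quasi-linear in x_2; the FOC for x_1 is 2/√x_1 = p_1/p_2.
Thus x_1* = (2·p_2/p_1)² — independent of m — with the rest of income spent on x_2.
Plugging in: x_1* = (2·11.72/5)² = 21.9773.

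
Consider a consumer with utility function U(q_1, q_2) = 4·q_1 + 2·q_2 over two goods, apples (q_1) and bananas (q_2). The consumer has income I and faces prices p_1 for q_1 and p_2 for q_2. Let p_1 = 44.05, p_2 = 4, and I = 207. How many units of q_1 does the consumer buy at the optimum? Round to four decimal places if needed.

q_1* = 0

Linear utility — the consumer picks whichever good has higher MU/price: 4/44.05 = 0.0908 vs 2/4 = 0.5.
q_2 gives more utility per dollar, so spend all income on q_2: q_2* = I/p_2, q_1* = 0.
Numerically: q_1* = 0, q_2* = 51.75.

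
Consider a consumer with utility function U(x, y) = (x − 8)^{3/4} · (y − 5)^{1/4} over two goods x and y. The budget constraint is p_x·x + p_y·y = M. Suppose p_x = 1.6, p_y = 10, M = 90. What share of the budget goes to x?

share on x = 0.3689

MRS = 3·(y−5)/(x−8). Tangency with p_x/p_y gives y−5 = (1/3)·(p_x/p_y)·(x−8).
Substituting into the budget: x* = 8 + 0.75·(M − 8·p_x − 5·p_y)/p_x, and y* = 5 + 0.25·(…)/p_y.
Discretionary income = 90 − 8·1.6 − 5·10 = 27.2; x* = 8 + 0.75·27.2/1.6 = 20.75; y* = 5 + 0.25·27.2/10 = 5.68.
Expenditure on x: 1.6·20.75 = 33.2; share = 0.3689.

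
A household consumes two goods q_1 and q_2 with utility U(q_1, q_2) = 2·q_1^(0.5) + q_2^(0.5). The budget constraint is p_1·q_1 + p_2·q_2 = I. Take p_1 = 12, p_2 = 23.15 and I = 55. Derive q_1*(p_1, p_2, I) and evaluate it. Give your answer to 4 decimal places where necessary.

MU_q_1 ∝ 2·q_1^(-0.5), MU_q_2 ∝ q_2^(-0.5), so MRS = 2·(q_2/q_1)^(0.5) = p_1/p_2.
Solve for the ratio: q_2/q_1 = [(1/2)·p_1/p_2]^(2).
Substitute q_2 = (q_2/q_1)·q_1 into the budget: q_1* = I/(p_1 + p_2·(q_2/q_1)).
Numerically q_2/q_1 = 0.067174, so q_1* = 55/(12 + 23.15·0.067174) = 4.0575.

q_1* = 4.0575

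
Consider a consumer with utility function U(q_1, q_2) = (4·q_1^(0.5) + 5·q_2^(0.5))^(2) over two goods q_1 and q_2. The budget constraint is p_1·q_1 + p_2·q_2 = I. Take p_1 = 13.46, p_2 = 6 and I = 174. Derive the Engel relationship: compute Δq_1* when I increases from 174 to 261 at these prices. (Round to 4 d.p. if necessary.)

MU_q_1 ∝ 4·q_1^(-0.5), MU_q_2 ∝ 5·q_2^(-0.5), so MRS = (4/5)·(q_2/q_1)^(0.5) = p_1/p_2.
Hence q_2/q_1 = ((5/4)·p_1/p_2)^(1/(0.5)), i.e. raised to the 2 power.
Substitute q_2 = (q_2/q_1)·q_1 into the budget: q_1* = I/(p_1 + p_2·(q_2/q_1)).
Numerically q_2/q_1 = 7.863351, so q_1* = 174/(13.46 + 6·7.863351) = 2.8694.
At I' = 261: q_1* = 4.3041. Change: 4.3041 − 2.8694 = 1.4347.

Δq_1* = 1.4347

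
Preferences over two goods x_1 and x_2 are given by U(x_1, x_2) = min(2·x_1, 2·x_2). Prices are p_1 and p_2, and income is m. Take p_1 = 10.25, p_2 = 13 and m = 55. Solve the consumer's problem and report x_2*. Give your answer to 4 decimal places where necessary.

Leontief preferences: the optimum is at the kink where x_1/2 = x_2/2, i.e. x_2 = x_1.
Budget: p_1·x_1 + p_2·x_1 = m, so (2·p_1 + 2·p_2)·x_1 = 2·m.
Demand: x_1*(p_1,p_2,m) = 2·m/(2·p_1 + 2·p_2), x_2* = 2·m/(2·p_1 + 2·p_2).
Here 2·10.25 + 2·13 = 46.5, giving x_2* = 2.3656.

x_2* = 2.3656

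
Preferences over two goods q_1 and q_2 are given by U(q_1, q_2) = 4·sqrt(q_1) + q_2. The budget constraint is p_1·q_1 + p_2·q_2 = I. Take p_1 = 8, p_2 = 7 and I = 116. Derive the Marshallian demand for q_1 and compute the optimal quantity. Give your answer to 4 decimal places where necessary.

q_1* = 3.0625

MU_q_1 = 2/√q_1, MU_q_2 = 1. Tangency: 2/√q_1 = p_1/p_2.
Solve: √q_1 = 2·p_2/p_1, so q_1*(p_1,p_2) = (2·p_2/p_1)², and q_2* = (I − p_1·q_1*)/p_2.
Plugging in: q_1* = (2·7/8)² = 3.0625.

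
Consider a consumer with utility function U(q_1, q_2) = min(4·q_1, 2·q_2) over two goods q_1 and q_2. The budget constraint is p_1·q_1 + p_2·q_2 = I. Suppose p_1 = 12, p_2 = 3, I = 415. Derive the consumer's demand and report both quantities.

q_1* = 23.0556, q_2* = 46.1111

Demand: q_1*(p_1,p_2,I) = 2·I/(2·p_1 + 4·p_2), q_2* = 4·I/(2·p_1 + 4·p_2).
Here 2·12 + 4·3 = 36, giving q_1* = 23.0556 and q_2* = 46.1111.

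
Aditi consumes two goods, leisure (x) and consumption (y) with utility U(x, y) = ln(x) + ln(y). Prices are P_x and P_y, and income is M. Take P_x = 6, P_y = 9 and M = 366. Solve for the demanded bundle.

x* = 30.5, y* = 20.3333

The MRS is y/x. Set MRS = P_x/P_y.
Rearranging, P_y·y = P_x·x. Substituting into the budget gives P_x·x·(1 + 1) = M.
Demand: x*(P_x,P_y,M) = 0.5·M/P_x and y* = 0.5·M/P_y.
At P_x=6, P_y=9, M=366: x* = 0.5·366/6 = 30.5, y* = 20.3333.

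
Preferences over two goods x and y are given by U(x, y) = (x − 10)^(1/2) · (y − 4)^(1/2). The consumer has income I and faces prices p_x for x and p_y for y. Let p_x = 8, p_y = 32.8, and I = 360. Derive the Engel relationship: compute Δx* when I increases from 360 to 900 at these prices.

This is Cobb-Douglas in (x−10, y−4): tangency gives 0.5·p_y·(y−4) = 0.5·p_x·(x−10).
Substituting into the budget: x* = 10 + 0.5·(I − 10·p_x − 4·p_y)/p_x, and y* = 4 + 0.5·(…)/p_y.
Discretionary income = 360 − 10·8 − 4·32.8 = 148.8; x* = 10 + 0.5·148.8/8 = 19.3.
At I' = 900: x* = 53.05. Change: 53.05 − 19.3 = 33.75.

Δx* = 33.75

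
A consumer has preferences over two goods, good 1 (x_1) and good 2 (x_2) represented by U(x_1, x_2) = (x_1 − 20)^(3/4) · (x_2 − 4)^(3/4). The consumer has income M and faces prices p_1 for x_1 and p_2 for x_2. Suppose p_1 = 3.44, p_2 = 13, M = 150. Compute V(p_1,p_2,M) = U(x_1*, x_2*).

V = 3.2259

This is Cobb-Douglas in (x_1−20, x_2−4): tangency gives 0.75·p_2·(x_2−4) = 0.75·p_1·(x_1−20).
After buying the subsistence bundle (20, 4), a share 0.5 of the remaining income goes to x_1: x_1* = 20 + 0.5·(M − 20p_1 − 4p_2)/p_1.
Discretionary income = 150 − 20·3.44 − 4·13 = 29.2; x_1* = 20 + 0.5·29.2/3.44 = 24.2442; x_2* = 4 + 0.5·29.2/13 = 5.1231.
Utility at the optimum: U(24.2442, 5.1231) = 3.2259.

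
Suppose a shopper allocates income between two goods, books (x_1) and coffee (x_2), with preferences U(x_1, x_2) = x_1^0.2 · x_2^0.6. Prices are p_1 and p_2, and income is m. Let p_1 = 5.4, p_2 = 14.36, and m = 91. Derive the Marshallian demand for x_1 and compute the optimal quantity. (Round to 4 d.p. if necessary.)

x_1* = 4.213

MU_x_1/MU_x_2 = (0.2·x_2)/(0.6·x_1); tangency sets this equal to p_1/p_2.
Rearranging, p_2·x_2 = 3·p_1·x_1. Substituting into the budget gives p_1·x_1·(1 + 3) = m.
Demand: x_1*(p_1,p_2,m) = 0.25·m/p_1 and x_2* = 0.75·m/p_2.
At p_1=5.4, p_2=14.36, m=91: x_1* = 0.25·91/5.4 = 4.213.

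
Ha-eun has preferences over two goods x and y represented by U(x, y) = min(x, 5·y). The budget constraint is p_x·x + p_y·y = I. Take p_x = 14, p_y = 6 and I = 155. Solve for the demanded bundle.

x* = 10.1974, y* = 2.0395

With perfect complements, no substitution: consume in ratio x:y = 5:1.
Budget: p_x·x + p_y·(1/5)·x = I, so (5·p_x + p_y)·x = 5·I.
Demand: x*(p_x,p_y,I) = 5·I/(5·p_x + p_y), y* = I/(5·p_x + p_y).
Here 5·14 + 6 = 76, giving x* = 10.1974 and y* = 2.0395.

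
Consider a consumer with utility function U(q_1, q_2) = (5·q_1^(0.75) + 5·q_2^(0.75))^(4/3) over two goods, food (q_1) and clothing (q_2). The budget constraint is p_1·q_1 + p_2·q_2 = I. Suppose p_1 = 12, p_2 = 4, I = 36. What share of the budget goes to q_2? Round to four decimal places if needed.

share on q_2 = 0.9643

MRS = MU_q_1/MU_q_2 = (q_2/q_1)^(0.25). Set equal to p_1/p_2.
Solve for the ratio: q_2/q_1 = [p_1/p_2]^(4).
With the ratio pinned down, the budget gives q_1* = I/(p_1 + p_2·(q_2/q_1)) and q_2* = (q_2/q_1)·q_1*.
Numerically q_2/q_1 = 81, so q_1* = 36/(12 + 4·81) = 0.1071 and q_2* = 81·0.1071 = 8.6786.
Expenditure on q_2: 4·8.6786 = 34.7143; share = 0.9643.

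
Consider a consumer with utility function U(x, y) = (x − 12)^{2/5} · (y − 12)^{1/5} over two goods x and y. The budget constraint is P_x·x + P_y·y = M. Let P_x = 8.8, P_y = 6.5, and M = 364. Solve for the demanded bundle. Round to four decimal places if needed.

MRS = 2·(y−12)/(x−12). Tangency with P_x/P_y gives y−12 = (1/2)·(P_x/P_y)·(x−12).
After buying the subsistence bundle (12, 12), a share 2/3 of the remaining income goes to x: x* = 12 + 2/3·(M − 12P_x − 12P_y)/P_x.
Discretionary income = 364 − 12·8.8 − 12·6.5 = 180.4; x* = 12 + 2/3·180.4/8.8 = 25.6667; y* = 12 + 1/3·180.4/6.5 = 21.2513.

x* = 25.6667, y* = 21.2513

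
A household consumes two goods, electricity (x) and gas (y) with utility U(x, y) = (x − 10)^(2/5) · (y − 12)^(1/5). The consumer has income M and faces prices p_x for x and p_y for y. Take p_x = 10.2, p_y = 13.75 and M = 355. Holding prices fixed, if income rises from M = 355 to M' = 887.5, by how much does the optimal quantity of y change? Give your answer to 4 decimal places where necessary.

Δy* = 12.9091

MRS = 2·(y−12)/(x−10). Tangency with p_x/p_y gives y−12 = (1/2)·(p_x/p_y)·(x−10).
After buying the subsistence bundle (10, 12), a share 2/3 of the remaining income goes to x: x* = 10 + 2/3·(M − 10p_x − 12p_y)/p_x.
Discretionary income = 355 − 10·10.2 − 12·13.75 = 88; y* = 12 + 1/3·88/13.75 = 14.1333.
At M' = 887.5: y* = 27.0424. Change: 27.0424 − 14.1333 = 12.9091.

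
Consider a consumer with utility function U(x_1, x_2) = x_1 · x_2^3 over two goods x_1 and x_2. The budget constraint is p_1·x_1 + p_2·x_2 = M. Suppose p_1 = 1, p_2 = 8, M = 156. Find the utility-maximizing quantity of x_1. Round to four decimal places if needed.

x_1* = 39

Tangency: MRS = (1/3)·x_2/x_1 = p_1/p_2.
Rearranging, p_2·x_2 = 3·p_1·x_1. Substituting into the budget gives p_1·x_1·(1 + 3) = M.
Demand: x_1*(p_1,p_2,M) = 0.25·M/p_1 and x_2* = 0.75·M/p_2.
At p_1=1, p_2=8, M=156: x_1* = 0.25·156/1 = 39.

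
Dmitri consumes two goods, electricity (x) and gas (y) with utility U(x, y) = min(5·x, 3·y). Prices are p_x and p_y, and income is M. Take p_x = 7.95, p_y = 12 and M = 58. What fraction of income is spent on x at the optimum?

Leontief preferences: the optimum is at the kink where x/3 = y/5, i.e. y = (5/3)·x.
Budget: p_x·x + p_y·(5/3)·x = M, so (3·p_x + 5·p_y)·x = 3·M.
Demand: x*(p_x,p_y,M) = 3·M/(3·p_x + 5·p_y), y* = 5·M/(3·p_x + 5·p_y).
Here 3·7.95 + 5·12 = 83.85, giving x* = 2.0751 and y* = 3.4586.
Expenditure on x: 7.95·2.0751 = 16.4973; share = 0.2844.

share on x = 0.2844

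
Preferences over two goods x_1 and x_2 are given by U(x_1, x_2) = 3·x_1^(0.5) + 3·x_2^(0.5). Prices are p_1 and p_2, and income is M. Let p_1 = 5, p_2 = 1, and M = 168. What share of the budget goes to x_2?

share on x_2 = 0.8333

MU_x_1 ∝ 3·x_1^(-0.5), MU_x_2 ∝ 3·x_2^(-0.5), so MRS = (x_2/x_1)^(0.5) = p_1/p_2.
Solve for the ratio: x_2/x_1 = [p_1/p_2]^(2).
Substitute x_2 = (x_2/x_1)·x_1 into the budget: x_1* = M/(p_1 + p_2·(x_2/x_1)).
Numerically x_2/x_1 = 25, so x_1* = 168/(5 + 1·25) = 5.6 and x_2* = 25·5.6 = 140.
Expenditure on x_2: 1·140 = 140; share = 0.8333.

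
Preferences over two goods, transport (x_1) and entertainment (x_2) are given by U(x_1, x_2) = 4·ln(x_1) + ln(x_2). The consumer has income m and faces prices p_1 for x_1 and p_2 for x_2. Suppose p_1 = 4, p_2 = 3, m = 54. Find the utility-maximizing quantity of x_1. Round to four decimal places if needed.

Tangency: MRS = 4·x_2/x_1 = p_1/p_2.
So 4·p_2·x_2 = p_1·x_1; combined with the budget, a share 0.8 of income goes to x_1.
Demand: x_1*(p_1,p_2,m) = 0.8·m/p_1 and x_2* = 0.2·m/p_2.
At p_1=4, p_2=3, m=54: x_1* = 0.8·54/4 = 10.8.

x_1* = 10.8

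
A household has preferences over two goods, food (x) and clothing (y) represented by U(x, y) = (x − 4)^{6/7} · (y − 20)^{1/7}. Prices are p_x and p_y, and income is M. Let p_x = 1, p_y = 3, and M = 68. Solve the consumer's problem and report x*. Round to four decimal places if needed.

x* = 7.4286

MRS = 6·(y−20)/(x−4). Tangency with p_x/p_y gives y−20 = (1/6)·(p_x/p_y)·(x−4).
After buying the subsistence bundle (4, 20), a share 6/7 of the remaining income goes to x: x* = 4 + 6/7·(M − 4p_x − 20p_y)/p_x.
Discretionary income = 68 − 4·1 − 20·3 = 4; x* = 4 + 6/7·4/1 = 7.4286.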